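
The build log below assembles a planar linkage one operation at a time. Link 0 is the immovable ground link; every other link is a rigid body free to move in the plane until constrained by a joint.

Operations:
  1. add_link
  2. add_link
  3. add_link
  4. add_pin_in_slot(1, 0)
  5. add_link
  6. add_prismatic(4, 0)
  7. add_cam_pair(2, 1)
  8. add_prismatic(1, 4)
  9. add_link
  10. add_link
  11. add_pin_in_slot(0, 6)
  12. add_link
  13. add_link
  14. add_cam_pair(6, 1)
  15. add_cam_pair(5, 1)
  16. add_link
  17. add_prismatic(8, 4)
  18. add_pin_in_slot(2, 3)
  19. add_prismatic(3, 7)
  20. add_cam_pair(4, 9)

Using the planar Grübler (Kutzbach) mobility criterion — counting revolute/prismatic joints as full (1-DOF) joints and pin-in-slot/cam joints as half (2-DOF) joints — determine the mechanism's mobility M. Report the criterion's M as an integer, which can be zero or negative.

L=1 J1=0 J2=0
add link → L=2 J1=0 J2=0
add link → L=3 J1=0 J2=0
add link → L=4 J1=0 J2=0
PS@1,0 dof=2 J2 → L=4 J1=0 J2=1
add link → L=5 J1=0 J2=1
P@4,0 dof=1 J1 → L=5 J1=1 J2=1
C@2,1 dof=2 J2 → L=5 J1=1 J2=2
P@1,4 dof=1 J1 → L=5 J1=2 J2=2
add link → L=6 J1=2 J2=2
add link → L=7 J1=2 J2=2
PS@0,6 dof=2 J2 → L=7 J1=2 J2=3
add link → L=8 J1=2 J2=3
add link → L=9 J1=2 J2=3
C@6,1 dof=2 J2 → L=9 J1=2 J2=4
C@5,1 dof=2 J2 → L=9 J1=2 J2=5
add link → L=10 J1=2 J2=5
P@8,4 dof=1 J1 → L=10 J1=3 J2=5
PS@2,3 dof=2 J2 → L=10 J1=3 J2=6
P@3,7 dof=1 J1 → L=10 J1=4 J2=6
C@4,9 dof=2 J2 → L=10 J1=4 J2=7
M=3(L−1)−2J1−J2=3·9−2·4−7=12

M = 12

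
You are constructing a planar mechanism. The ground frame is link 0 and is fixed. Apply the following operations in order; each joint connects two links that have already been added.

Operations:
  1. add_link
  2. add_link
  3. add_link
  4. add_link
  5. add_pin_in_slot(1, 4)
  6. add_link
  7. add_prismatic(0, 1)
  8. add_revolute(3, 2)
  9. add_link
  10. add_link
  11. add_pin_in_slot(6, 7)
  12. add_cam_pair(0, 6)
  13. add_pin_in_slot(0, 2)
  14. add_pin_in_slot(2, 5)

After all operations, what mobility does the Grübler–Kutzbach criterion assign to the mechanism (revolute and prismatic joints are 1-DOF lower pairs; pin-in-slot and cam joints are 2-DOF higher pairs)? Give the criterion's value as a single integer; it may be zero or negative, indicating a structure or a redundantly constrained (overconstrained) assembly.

[1;0;0] (link 0 is ground)
L+ [2;0;0]
L+ [3;0;0]
L+ [4;0;0]
L+ [5;0;0]
PS(1,4)∈J2 [5;0;1]
L+ [6;0;1]
P(0,1)∈J1 [6;1;1]
R(3,2)∈J1 [6;2;1]
L+ [7;2;1]
L+ [8;2;1]
PS(6,7)∈J2 [8;2;2]
C(0,6)∈J2 [8;2;3]
PS(0,2)∈J2 [8;2;4]
PS(2,5)∈J2 [8;2;5]
mobility = 21 − 4 − 5 = 12

M = 12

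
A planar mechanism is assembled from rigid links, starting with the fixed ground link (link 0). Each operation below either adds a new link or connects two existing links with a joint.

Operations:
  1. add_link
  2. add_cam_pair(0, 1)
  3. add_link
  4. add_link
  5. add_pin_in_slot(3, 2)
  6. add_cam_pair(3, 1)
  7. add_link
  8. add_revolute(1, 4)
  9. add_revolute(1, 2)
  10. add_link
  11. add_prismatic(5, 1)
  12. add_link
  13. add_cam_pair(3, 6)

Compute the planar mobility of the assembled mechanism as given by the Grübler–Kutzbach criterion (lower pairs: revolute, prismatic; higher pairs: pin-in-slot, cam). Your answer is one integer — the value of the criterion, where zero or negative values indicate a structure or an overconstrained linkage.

(L,J1,J2)=(1,0,0); link0 fixed
link1: (2,0,0)
C 0-1 [J2]: (2,0,1)
link2: (3,0,1)
link3: (4,0,1)
PS 3-2 [J2]: (4,0,2)
C 3-1 [J2]: (4,0,3)
link4: (5,0,3)
R 1-4 [J1]: (5,1,3)
R 1-2 [J1]: (5,2,3)
link5: (6,2,3)
P 5-1 [J1]: (6,3,3)
link6: (7,3,3)
C 3-6 [J2]: (7,3,4)
Grübler: 3·6 − 2·3 − 4 = 8

M = 8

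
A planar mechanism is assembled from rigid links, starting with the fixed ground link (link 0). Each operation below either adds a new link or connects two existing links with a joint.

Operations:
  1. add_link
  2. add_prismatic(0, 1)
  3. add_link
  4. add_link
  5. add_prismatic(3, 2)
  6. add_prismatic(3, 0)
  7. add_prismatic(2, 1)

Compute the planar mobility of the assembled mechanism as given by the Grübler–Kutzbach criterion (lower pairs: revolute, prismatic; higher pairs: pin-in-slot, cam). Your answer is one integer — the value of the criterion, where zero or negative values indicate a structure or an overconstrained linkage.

ground; <1,0,0>
#1 <2,0,0>
P:0↔1 J1 <2,1,0>
#2 <3,1,0>
#3 <4,1,0>
P:3↔2 J1 <4,2,0>
P:3↔0 J1 <4,3,0>
P:2↔1 J1 <4,4,0>
3×3 − 2×4 − 1×0 = 1

M = 1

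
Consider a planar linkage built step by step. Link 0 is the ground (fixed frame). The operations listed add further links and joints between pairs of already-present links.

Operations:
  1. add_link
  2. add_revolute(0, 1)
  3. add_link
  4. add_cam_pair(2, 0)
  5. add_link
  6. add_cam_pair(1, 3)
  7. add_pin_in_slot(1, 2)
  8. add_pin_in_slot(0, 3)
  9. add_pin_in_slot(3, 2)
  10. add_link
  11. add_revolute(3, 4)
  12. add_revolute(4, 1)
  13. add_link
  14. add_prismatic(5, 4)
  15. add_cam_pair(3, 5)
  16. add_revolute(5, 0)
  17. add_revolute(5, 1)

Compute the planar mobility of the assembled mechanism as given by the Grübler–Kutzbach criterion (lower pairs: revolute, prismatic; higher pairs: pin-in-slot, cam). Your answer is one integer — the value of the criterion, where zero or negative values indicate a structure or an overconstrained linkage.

[1;0;0] (link 0 is ground)
L+ [2;0;0]
R(0,1)∈J1 [2;1;0]
L+ [3;1;0]
C(2,0)∈J2 [3;1;1]
L+ [4;1;1]
C(1,3)∈J2 [4;1;2]
PS(1,2)∈J2 [4;1;3]
PS(0,3)∈J2 [4;1;4]
PS(3,2)∈J2 [4;1;5]
L+ [5;1;5]
R(3,4)∈J1 [5;2;5]
R(4,1)∈J1 [5;3;5]
L+ [6;3;5]
P(5,4)∈J1 [6;4;5]
C(3,5)∈J2 [6;4;6]
R(5,0)∈J1 [6;5;6]
R(5,1)∈J1 [6;6;6]
mobility = 15 − 12 − 6 = -3

M = -3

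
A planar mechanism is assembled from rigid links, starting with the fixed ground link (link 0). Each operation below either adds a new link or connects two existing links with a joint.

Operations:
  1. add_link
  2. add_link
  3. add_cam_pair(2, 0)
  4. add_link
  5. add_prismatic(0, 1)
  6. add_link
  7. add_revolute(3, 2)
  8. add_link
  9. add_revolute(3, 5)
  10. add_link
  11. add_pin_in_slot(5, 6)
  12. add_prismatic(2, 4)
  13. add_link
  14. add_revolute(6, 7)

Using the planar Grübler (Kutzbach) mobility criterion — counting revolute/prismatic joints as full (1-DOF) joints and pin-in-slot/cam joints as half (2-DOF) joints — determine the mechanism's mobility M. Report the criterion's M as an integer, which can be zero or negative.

(L,J1,J2)=(1,0,0); link0 fixed
link1: (2,0,0)
link2: (3,0,0)
C 2-0 [J2]: (3,0,1)
link3: (4,0,1)
P 0-1 [J1]: (4,1,1)
link4: (5,1,1)
R 3-2 [J1]: (5,2,1)
link5: (6,2,1)
R 3-5 [J1]: (6,3,1)
link6: (7,3,1)
PS 5-6 [J2]: (7,3,2)
P 2-4 [J1]: (7,4,2)
link7: (8,4,2)
R 6-7 [J1]: (8,5,2)
Grübler: 3·7 − 2·5 − 2 = 9

M = 9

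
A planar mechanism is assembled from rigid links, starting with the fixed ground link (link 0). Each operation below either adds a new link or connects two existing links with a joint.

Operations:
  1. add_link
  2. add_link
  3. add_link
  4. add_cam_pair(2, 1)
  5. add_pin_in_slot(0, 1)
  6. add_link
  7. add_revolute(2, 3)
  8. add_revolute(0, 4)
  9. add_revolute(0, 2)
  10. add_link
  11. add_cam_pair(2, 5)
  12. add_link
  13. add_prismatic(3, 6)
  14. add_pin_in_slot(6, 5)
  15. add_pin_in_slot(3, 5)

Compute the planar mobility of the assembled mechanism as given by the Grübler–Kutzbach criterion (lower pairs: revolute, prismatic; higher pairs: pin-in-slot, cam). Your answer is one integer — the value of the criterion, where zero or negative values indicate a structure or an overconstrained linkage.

link 0 = ground. State L|J1|J2 = 1|0|0
+link1  2|0|0
+link2  3|0|0
+link3  4|0|0
C(2,1) f=2→J2  4|0|1
PS(0,1) f=2→J2  4|0|2
+link4  5|0|2
R(2,3) f=1→J1  5|1|2
R(0,4) f=1→J1  5|2|2
R(0,2) f=1→J1  5|3|2
+link5  6|3|2
C(2,5) f=2→J2  6|3|3
+link6  7|3|3
P(3,6) f=1→J1  7|4|3
PS(6,5) f=2→J2  7|4|4
PS(3,5) f=2→J2  7|4|5
M = 3(7−1)−2·4−5 = 18−8−5 = 5

M = 5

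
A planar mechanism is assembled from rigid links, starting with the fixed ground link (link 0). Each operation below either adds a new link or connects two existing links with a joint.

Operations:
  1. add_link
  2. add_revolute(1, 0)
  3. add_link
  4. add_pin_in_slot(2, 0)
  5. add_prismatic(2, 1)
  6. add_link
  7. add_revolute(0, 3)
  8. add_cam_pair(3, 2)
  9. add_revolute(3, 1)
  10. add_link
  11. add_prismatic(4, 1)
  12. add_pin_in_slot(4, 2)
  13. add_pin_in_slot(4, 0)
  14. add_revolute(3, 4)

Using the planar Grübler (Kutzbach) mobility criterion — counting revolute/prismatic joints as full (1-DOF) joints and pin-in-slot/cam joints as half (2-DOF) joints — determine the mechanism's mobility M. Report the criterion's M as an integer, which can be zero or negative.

(L,J1,J2)=(1,0,0); link0 fixed
link1: (2,0,0)
R 1-0 [J1]: (2,1,0)
link2: (3,1,0)
PS 2-0 [J2]: (3,1,1)
P 2-1 [J1]: (3,2,1)
link3: (4,2,1)
R 0-3 [J1]: (4,3,1)
C 3-2 [J2]: (4,3,2)
R 3-1 [J1]: (4,4,2)
link4: (5,4,2)
P 4-1 [J1]: (5,5,2)
PS 4-2 [J2]: (5,5,3)
PS 4-0 [J2]: (5,5,4)
R 3-4 [J1]: (5,6,4)
Grübler: 3·4 − 2·6 − 4 = -4

M = -4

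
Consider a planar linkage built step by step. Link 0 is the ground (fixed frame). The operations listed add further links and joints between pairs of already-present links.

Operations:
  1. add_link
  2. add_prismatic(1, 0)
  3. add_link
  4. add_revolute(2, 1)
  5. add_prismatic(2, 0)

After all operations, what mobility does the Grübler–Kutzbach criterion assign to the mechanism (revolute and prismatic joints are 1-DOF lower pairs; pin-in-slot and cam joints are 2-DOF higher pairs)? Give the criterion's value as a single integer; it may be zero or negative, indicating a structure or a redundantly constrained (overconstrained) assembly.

M = 0

link 0 = ground. State L|J1|J2 = 1|0|0
+link1  2|0|0
P(1,0) f=1→J1  2|1|0
+link2  3|1|0
R(2,1) f=1→J1  3|2|0
P(2,0) f=1→J1  3|3|0
M = 3(3−1)−2·3−0 = 6−6−0 = 0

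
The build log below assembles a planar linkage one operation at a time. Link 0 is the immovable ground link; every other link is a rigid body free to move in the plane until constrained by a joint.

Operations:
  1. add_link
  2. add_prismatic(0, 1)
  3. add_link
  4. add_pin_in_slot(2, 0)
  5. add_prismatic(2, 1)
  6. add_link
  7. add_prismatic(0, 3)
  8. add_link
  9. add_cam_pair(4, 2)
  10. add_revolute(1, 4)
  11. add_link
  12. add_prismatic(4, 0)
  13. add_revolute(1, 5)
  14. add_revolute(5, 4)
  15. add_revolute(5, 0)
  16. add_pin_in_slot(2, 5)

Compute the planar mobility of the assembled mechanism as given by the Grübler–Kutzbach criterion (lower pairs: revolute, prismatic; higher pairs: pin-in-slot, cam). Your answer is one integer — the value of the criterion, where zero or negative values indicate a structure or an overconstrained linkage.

M = -4

[1;0;0] (link 0 is ground)
L+ [2;0;0]
P(0,1)∈J1 [2;1;0]
L+ [3;1;0]
PS(2,0)∈J2 [3;1;1]
P(2,1)∈J1 [3;2;1]
L+ [4;2;1]
P(0,3)∈J1 [4;3;1]
L+ [5;3;1]
C(4,2)∈J2 [5;3;2]
R(1,4)∈J1 [5;4;2]
L+ [6;4;2]
P(4,0)∈J1 [6;5;2]
R(1,5)∈J1 [6;6;2]
R(5,4)∈J1 [6;7;2]
R(5,0)∈J1 [6;8;2]
PS(2,5)∈J2 [6;8;3]
mobility = 15 − 16 − 3 = -4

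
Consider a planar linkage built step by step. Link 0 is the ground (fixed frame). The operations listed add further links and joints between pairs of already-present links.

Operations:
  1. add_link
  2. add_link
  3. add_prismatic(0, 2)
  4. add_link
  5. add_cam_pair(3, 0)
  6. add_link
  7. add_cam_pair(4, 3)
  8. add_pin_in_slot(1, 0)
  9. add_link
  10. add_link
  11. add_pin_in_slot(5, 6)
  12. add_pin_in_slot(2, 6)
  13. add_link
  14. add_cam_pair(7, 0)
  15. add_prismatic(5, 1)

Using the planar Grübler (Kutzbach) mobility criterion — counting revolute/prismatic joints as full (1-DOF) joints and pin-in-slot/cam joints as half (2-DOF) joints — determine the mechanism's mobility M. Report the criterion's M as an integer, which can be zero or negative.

M = 11

ground; <1,0,0>
#1 <2,0,0>
#2 <3,0,0>
P:0↔2 J1 <3,1,0>
#3 <4,1,0>
C:3↔0 J2 <4,1,1>
#4 <5,1,1>
C:4↔3 J2 <5,1,2>
PS:1↔0 J2 <5,1,3>
#5 <6,1,3>
#6 <7,1,3>
PS:5↔6 J2 <7,1,4>
PS:2↔6 J2 <7,1,5>
#7 <8,1,5>
C:7↔0 J2 <8,1,6>
P:5↔1 J1 <8,2,6>
3×7 − 2×2 − 1×6 = 11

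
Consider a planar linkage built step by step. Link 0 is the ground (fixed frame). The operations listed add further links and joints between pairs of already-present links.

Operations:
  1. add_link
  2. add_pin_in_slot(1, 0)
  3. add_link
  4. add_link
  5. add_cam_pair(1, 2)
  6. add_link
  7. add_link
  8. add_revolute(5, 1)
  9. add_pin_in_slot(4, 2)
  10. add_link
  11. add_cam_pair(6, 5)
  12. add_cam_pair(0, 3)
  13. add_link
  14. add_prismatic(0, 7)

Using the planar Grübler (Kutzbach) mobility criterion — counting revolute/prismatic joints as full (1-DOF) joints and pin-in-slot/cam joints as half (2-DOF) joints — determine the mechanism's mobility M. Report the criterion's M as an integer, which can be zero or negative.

M = 12

(L,J1,J2)=(1,0,0); link0 fixed
link1: (2,0,0)
PS 1-0 [J2]: (2,0,1)
link2: (3,0,1)
link3: (4,0,1)
C 1-2 [J2]: (4,0,2)
link4: (5,0,2)
link5: (6,0,2)
R 5-1 [J1]: (6,1,2)
PS 4-2 [J2]: (6,1,3)
link6: (7,1,3)
C 6-5 [J2]: (7,1,4)
C 0-3 [J2]: (7,1,5)
link7: (8,1,5)
P 0-7 [J1]: (8,2,5)
Grübler: 3·7 − 2·2 − 5 = 12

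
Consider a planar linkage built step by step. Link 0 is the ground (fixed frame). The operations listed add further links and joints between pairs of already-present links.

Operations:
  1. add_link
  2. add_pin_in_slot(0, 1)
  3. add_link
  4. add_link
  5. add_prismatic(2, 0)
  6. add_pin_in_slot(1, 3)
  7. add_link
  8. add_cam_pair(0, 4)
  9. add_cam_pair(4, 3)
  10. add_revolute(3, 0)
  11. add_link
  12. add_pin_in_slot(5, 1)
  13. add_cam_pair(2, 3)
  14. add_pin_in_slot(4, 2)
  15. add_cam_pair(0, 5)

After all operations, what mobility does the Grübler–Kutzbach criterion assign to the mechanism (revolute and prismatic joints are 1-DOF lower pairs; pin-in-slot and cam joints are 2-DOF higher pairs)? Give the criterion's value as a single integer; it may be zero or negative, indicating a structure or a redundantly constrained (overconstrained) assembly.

[1;0;0] (link 0 is ground)
L+ [2;0;0]
PS(0,1)∈J2 [2;0;1]
L+ [3;0;1]
L+ [4;0;1]
P(2,0)∈J1 [4;1;1]
PS(1,3)∈J2 [4;1;2]
L+ [5;1;2]
C(0,4)∈J2 [5;1;3]
C(4,3)∈J2 [5;1;4]
R(3,0)∈J1 [5;2;4]
L+ [6;2;4]
PS(5,1)∈J2 [6;2;5]
C(2,3)∈J2 [6;2;6]
PS(4,2)∈J2 [6;2;7]
C(0,5)∈J2 [6;2;8]
mobility = 15 − 4 − 8 = 3

M = 3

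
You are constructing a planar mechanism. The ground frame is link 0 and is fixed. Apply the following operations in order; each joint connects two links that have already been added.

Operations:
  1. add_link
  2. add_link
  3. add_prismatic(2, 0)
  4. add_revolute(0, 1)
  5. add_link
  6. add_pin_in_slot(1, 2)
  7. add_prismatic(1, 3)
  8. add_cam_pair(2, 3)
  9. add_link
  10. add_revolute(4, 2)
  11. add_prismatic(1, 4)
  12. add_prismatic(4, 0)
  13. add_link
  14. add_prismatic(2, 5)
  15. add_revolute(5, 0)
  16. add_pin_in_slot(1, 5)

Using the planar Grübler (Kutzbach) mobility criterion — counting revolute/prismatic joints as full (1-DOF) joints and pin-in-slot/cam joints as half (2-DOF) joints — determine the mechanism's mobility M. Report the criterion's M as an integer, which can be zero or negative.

M = -4

L=1 J1=0 J2=0
add link → L=2 J1=0 J2=0
add link → L=3 J1=0 J2=0
P@2,0 dof=1 J1 → L=3 J1=1 J2=0
R@0,1 dof=1 J1 → L=3 J1=2 J2=0
add link → L=4 J1=2 J2=0
PS@1,2 dof=2 J2 → L=4 J1=2 J2=1
P@1,3 dof=1 J1 → L=4 J1=3 J2=1
C@2,3 dof=2 J2 → L=4 J1=3 J2=2
add link → L=5 J1=3 J2=2
R@4,2 dof=1 J1 → L=5 J1=4 J2=2
P@1,4 dof=1 J1 → L=5 J1=5 J2=2
P@4,0 dof=1 J1 → L=5 J1=6 J2=2
add link → L=6 J1=6 J2=2
P@2,5 dof=1 J1 → L=6 J1=7 J2=2
R@5,0 dof=1 J1 → L=6 J1=8 J2=2
PS@1,5 dof=2 J2 → L=6 J1=8 J2=3
M=3(L−1)−2J1−J2=3·5−2·8−3=-4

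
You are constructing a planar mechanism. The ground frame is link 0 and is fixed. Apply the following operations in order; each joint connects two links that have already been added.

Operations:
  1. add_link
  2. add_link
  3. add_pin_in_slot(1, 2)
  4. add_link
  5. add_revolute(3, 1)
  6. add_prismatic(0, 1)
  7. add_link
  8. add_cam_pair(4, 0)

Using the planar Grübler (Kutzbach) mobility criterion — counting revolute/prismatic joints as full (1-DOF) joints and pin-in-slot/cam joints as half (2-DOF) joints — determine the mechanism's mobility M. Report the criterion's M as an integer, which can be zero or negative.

link 0 = ground. State L|J1|J2 = 1|0|0
+link1  2|0|0
+link2  3|0|0
PS(1,2) f=2→J2  3|0|1
+link3  4|0|1
R(3,1) f=1→J1  4|1|1
P(0,1) f=1→J1  4|2|1
+link4  5|2|1
C(4,0) f=2→J2  5|2|2
M = 3(5−1)−2·2−2 = 12−4−2 = 6

M = 6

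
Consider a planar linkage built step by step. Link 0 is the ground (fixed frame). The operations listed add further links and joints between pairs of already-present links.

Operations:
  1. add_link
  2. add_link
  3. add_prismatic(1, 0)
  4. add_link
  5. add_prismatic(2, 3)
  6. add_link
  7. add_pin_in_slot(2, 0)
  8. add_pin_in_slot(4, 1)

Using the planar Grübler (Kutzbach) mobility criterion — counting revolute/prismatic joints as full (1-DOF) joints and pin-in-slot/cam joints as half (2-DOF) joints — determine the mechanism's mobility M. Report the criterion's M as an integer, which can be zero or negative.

M = 6

[1;0;0] (link 0 is ground)
L+ [2;0;0]
L+ [3;0;0]
P(1,0)∈J1 [3;1;0]
L+ [4;1;0]
P(2,3)∈J1 [4;2;0]
L+ [5;2;0]
PS(2,0)∈J2 [5;2;1]
PS(4,1)∈J2 [5;2;2]
mobility = 12 − 4 − 2 = 6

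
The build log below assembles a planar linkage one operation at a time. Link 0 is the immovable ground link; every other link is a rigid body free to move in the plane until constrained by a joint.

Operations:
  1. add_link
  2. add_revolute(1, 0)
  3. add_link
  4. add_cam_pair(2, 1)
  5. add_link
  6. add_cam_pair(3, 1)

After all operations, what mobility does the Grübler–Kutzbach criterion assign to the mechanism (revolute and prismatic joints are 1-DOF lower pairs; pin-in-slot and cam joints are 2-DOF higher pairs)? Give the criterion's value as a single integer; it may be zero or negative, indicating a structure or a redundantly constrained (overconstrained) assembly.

M = 5

ground; <1,0,0>
#1 <2,0,0>
R:1↔0 J1 <2,1,0>
#2 <3,1,0>
C:2↔1 J2 <3,1,1>
#3 <4,1,1>
C:3↔1 J2 <4,1,2>
3×3 − 2×1 − 1×2 = 5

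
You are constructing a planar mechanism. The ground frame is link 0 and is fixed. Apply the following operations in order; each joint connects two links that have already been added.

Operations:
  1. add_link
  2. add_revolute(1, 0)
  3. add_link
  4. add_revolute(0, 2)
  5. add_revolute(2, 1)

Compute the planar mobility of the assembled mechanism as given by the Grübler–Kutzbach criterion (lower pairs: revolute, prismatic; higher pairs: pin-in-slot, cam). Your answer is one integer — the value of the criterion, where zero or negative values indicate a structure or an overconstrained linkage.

M = 0

[1;0;0] (link 0 is ground)
L+ [2;0;0]
R(1,0)∈J1 [2;1;0]
L+ [3;1;0]
R(0,2)∈J1 [3;2;0]
R(2,1)∈J1 [3;3;0]
mobility = 6 − 6 − 0 = 0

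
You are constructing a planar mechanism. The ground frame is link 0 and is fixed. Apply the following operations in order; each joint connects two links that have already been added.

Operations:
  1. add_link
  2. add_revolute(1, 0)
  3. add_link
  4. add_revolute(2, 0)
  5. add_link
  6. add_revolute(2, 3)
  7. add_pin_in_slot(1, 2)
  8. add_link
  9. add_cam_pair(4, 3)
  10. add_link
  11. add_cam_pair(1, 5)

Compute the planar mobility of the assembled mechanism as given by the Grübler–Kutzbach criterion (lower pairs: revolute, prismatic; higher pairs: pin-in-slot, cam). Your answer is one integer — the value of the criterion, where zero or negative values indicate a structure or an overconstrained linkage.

M = 6

ground; <1,0,0>
#1 <2,0,0>
R:1↔0 J1 <2,1,0>
#2 <3,1,0>
R:2↔0 J1 <3,2,0>
#3 <4,2,0>
R:2↔3 J1 <4,3,0>
PS:1↔2 J2 <4,3,1>
#4 <5,3,1>
C:4↔3 J2 <5,3,2>
#5 <6,3,2>
C:1↔5 J2 <6,3,3>
3×5 − 2×3 − 1×3 = 6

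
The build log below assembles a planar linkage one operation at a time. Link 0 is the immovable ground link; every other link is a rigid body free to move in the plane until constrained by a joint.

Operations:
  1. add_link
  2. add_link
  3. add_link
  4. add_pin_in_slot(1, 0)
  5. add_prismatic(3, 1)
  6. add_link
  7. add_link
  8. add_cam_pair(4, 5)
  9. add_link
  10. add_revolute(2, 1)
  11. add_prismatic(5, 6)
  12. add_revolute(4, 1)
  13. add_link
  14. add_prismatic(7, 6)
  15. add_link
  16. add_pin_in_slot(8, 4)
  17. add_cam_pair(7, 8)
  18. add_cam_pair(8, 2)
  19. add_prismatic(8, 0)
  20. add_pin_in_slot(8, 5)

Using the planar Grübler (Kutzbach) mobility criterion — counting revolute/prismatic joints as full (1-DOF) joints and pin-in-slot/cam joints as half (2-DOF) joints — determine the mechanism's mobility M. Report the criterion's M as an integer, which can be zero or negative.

M = 6

(L,J1,J2)=(1,0,0); link0 fixed
link1: (2,0,0)
link2: (3,0,0)
link3: (4,0,0)
PS 1-0 [J2]: (4,0,1)
P 3-1 [J1]: (4,1,1)
link4: (5,1,1)
link5: (6,1,1)
C 4-5 [J2]: (6,1,2)
link6: (7,1,2)
R 2-1 [J1]: (7,2,2)
P 5-6 [J1]: (7,3,2)
R 4-1 [J1]: (7,4,2)
link7: (8,4,2)
P 7-6 [J1]: (8,5,2)
link8: (9,5,2)
PS 8-4 [J2]: (9,5,3)
C 7-8 [J2]: (9,5,4)
C 8-2 [J2]: (9,5,5)
P 8-0 [J1]: (9,6,5)
PS 8-5 [J2]: (9,6,6)
Grübler: 3·8 − 2·6 − 6 = 6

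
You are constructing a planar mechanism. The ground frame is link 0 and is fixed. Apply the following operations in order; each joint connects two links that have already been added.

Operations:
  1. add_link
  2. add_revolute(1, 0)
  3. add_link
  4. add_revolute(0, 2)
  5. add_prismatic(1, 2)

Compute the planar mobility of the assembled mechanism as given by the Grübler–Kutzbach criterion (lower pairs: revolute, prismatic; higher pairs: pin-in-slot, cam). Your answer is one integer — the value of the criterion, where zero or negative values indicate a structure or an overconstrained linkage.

M = 0

L=1 J1=0 J2=0
add link → L=2 J1=0 J2=0
R@1,0 dof=1 J1 → L=2 J1=1 J2=0
add link → L=3 J1=1 J2=0
R@0,2 dof=1 J1 → L=3 J1=2 J2=0
P@1,2 dof=1 J1 → L=3 J1=3 J2=0
M=3(L−1)−2J1−J2=3·2−2·3−0=0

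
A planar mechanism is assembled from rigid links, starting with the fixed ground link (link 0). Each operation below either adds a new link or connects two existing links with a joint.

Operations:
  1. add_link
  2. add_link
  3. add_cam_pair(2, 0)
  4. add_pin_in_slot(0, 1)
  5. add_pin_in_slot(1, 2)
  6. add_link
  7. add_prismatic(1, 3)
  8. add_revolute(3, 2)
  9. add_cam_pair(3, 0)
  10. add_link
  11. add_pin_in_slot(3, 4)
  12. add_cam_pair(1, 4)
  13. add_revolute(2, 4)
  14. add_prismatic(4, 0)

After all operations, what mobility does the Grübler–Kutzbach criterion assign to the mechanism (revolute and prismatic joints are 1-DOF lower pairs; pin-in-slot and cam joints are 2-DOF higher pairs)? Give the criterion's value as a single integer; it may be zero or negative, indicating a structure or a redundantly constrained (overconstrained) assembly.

M = -2

link 0 = ground. State L|J1|J2 = 1|0|0
+link1  2|0|0
+link2  3|0|0
C(2,0) f=2→J2  3|0|1
PS(0,1) f=2→J2  3|0|2
PS(1,2) f=2→J2  3|0|3
+link3  4|0|3
P(1,3) f=1→J1  4|1|3
R(3,2) f=1→J1  4|2|3
C(3,0) f=2→J2  4|2|4
+link4  5|2|4
PS(3,4) f=2→J2  5|2|5
C(1,4) f=2→J2  5|2|6
R(2,4) f=1→J1  5|3|6
P(4,0) f=1→J1  5|4|6
M = 3(5−1)−2·4−6 = 12−8−6 = -2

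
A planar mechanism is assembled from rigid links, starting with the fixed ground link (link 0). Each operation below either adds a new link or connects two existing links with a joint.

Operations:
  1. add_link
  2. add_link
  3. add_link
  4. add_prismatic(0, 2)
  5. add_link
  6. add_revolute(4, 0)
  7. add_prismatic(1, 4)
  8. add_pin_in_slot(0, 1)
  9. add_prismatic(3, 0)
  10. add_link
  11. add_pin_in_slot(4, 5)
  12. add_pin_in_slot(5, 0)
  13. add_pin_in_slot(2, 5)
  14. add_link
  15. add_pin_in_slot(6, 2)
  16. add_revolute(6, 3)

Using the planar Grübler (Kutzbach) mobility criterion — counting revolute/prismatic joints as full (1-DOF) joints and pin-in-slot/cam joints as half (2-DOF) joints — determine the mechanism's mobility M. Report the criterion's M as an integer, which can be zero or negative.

M = 3

link 0 = ground. State L|J1|J2 = 1|0|0
+link1  2|0|0
+link2  3|0|0
+link3  4|0|0
P(0,2) f=1→J1  4|1|0
+link4  5|1|0
R(4,0) f=1→J1  5|2|0
P(1,4) f=1→J1  5|3|0
PS(0,1) f=2→J2  5|3|1
P(3,0) f=1→J1  5|4|1
+link5  6|4|1
PS(4,5) f=2→J2  6|4|2
PS(5,0) f=2→J2  6|4|3
PS(2,5) f=2→J2  6|4|4
+link6  7|4|4
PS(6,2) f=2→J2  7|4|5
R(6,3) f=1→J1  7|5|5
M = 3(7−1)−2·5−5 = 18−10−5 = 3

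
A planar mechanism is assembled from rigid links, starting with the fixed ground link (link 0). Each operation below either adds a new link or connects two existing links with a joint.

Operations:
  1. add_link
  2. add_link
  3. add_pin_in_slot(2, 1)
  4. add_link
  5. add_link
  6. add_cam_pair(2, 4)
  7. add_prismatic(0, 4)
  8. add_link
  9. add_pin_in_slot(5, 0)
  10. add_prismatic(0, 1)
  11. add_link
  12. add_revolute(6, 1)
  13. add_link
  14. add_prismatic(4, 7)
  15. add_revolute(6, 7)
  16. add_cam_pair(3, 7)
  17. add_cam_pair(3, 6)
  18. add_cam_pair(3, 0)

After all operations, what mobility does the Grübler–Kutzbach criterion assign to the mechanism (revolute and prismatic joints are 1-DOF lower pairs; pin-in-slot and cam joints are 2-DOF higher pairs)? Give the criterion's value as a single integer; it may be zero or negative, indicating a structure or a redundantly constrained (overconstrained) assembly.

link 0 = ground. State L|J1|J2 = 1|0|0
+link1  2|0|0
+link2  3|0|0
PS(2,1) f=2→J2  3|0|1
+link3  4|0|1
+link4  5|0|1
C(2,4) f=2→J2  5|0|2
P(0,4) f=1→J1  5|1|2
+link5  6|1|2
PS(5,0) f=2→J2  6|1|3
P(0,1) f=1→J1  6|2|3
+link6  7|2|3
R(6,1) f=1→J1  7|3|3
+link7  8|3|3
P(4,7) f=1→J1  8|4|3
R(6,7) f=1→J1  8|5|3
C(3,7) f=2→J2  8|5|4
C(3,6) f=2→J2  8|5|5
C(3,0) f=2→J2  8|5|6
M = 3(8−1)−2·5−6 = 21−10−6 = 5

M = 5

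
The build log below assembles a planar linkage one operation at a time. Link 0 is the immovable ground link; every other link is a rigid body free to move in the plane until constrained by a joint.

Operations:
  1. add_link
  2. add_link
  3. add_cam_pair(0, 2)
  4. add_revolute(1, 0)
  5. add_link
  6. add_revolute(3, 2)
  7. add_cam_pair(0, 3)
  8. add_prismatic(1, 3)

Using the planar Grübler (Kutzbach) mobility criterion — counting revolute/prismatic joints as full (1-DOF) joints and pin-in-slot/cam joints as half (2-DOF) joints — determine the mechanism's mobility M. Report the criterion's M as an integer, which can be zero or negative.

M = 1

L=1 J1=0 J2=0
add link → L=2 J1=0 J2=0
add link → L=3 J1=0 J2=0
C@0,2 dof=2 J2 → L=3 J1=0 J2=1
R@1,0 dof=1 J1 → L=3 J1=1 J2=1
add link → L=4 J1=1 J2=1
R@3,2 dof=1 J1 → L=4 J1=2 J2=1
C@0,3 dof=2 J2 → L=4 J1=2 J2=2
P@1,3 dof=1 J1 → L=4 J1=3 J2=2
M=3(L−1)−2J1−J2=3·3−2·3−2=1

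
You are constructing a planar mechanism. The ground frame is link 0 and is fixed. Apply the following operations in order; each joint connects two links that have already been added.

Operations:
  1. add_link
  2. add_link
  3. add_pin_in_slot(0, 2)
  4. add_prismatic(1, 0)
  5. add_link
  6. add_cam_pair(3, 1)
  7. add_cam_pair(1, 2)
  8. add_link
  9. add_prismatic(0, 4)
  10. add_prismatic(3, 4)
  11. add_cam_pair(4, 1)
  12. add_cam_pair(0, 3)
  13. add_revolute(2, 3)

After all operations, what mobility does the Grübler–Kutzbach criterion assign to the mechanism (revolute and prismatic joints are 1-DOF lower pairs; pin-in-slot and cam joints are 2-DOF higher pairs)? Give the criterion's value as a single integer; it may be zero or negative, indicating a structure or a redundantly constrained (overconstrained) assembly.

link 0 = ground. State L|J1|J2 = 1|0|0
+link1  2|0|0
+link2  3|0|0
PS(0,2) f=2→J2  3|0|1
P(1,0) f=1→J1  3|1|1
+link3  4|1|1
C(3,1) f=2→J2  4|1|2
C(1,2) f=2→J2  4|1|3
+link4  5|1|3
P(0,4) f=1→J1  5|2|3
P(3,4) f=1→J1  5|3|3
C(4,1) f=2→J2  5|3|4
C(0,3) f=2→J2  5|3|5
R(2,3) f=1→J1  5|4|5
M = 3(5−1)−2·4−5 = 12−8−5 = -1

M = -1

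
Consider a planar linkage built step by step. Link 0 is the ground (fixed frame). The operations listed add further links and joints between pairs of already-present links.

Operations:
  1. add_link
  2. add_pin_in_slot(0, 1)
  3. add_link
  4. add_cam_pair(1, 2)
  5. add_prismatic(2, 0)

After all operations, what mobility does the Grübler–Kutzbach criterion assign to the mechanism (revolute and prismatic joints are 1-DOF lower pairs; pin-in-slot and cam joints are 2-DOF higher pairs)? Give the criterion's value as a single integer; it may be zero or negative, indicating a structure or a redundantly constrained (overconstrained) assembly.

L=1 J1=0 J2=0
add link → L=2 J1=0 J2=0
PS@0,1 dof=2 J2 → L=2 J1=0 J2=1
add link → L=3 J1=0 J2=1
C@1,2 dof=2 J2 → L=3 J1=0 J2=2
P@2,0 dof=1 J1 → L=3 J1=1 J2=2
M=3(L−1)−2J1−J2=3·2−2·1−2=2

M = 2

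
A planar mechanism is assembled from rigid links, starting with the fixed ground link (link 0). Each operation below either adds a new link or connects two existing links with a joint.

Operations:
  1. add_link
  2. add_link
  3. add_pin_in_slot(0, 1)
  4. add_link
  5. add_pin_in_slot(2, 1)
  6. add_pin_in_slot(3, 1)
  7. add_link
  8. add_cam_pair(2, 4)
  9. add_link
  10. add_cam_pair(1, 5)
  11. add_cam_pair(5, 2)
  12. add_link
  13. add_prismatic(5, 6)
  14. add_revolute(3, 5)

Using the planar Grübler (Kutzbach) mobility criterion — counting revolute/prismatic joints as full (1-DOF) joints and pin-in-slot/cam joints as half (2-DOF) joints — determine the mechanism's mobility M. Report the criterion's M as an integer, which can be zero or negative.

link 0 = ground. State L|J1|J2 = 1|0|0
+link1  2|0|0
+link2  3|0|0
PS(0,1) f=2→J2  3|0|1
+link3  4|0|1
PS(2,1) f=2→J2  4|0|2
PS(3,1) f=2→J2  4|0|3
+link4  5|0|3
C(2,4) f=2→J2  5|0|4
+link5  6|0|4
C(1,5) f=2→J2  6|0|5
C(5,2) f=2→J2  6|0|6
+link6  7|0|6
P(5,6) f=1→J1  7|1|6
R(3,5) f=1→J1  7|2|6
M = 3(7−1)−2·2−6 = 18−4−6 = 8

M = 8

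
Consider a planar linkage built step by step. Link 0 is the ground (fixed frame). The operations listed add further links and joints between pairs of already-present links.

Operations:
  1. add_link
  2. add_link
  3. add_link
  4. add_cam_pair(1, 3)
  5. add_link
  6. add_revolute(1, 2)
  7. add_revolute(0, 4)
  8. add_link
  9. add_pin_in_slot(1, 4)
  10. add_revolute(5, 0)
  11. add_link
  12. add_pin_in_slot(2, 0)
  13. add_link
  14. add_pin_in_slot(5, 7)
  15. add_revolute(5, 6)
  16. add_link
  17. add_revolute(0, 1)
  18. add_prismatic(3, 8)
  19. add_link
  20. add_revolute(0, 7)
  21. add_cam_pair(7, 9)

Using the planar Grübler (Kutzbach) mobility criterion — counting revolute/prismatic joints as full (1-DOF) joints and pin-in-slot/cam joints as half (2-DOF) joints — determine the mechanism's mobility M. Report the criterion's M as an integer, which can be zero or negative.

link 0 = ground. State L|J1|J2 = 1|0|0
+link1  2|0|0
+link2  3|0|0
+link3  4|0|0
C(1,3) f=2→J2  4|0|1
+link4  5|0|1
R(1,2) f=1→J1  5|1|1
R(0,4) f=1→J1  5|2|1
+link5  6|2|1
PS(1,4) f=2→J2  6|2|2
R(5,0) f=1→J1  6|3|2
+link6  7|3|2
PS(2,0) f=2→J2  7|3|3
+link7  8|3|3
PS(5,7) f=2→J2  8|3|4
R(5,6) f=1→J1  8|4|4
+link8  9|4|4
R(0,1) f=1→J1  9|5|4
P(3,8) f=1→J1  9|6|4
+link9  10|6|4
R(0,7) f=1→J1  10|7|4
C(7,9) f=2→J2  10|7|5
M = 3(10−1)−2·7−5 = 27−14−5 = 8

M = 8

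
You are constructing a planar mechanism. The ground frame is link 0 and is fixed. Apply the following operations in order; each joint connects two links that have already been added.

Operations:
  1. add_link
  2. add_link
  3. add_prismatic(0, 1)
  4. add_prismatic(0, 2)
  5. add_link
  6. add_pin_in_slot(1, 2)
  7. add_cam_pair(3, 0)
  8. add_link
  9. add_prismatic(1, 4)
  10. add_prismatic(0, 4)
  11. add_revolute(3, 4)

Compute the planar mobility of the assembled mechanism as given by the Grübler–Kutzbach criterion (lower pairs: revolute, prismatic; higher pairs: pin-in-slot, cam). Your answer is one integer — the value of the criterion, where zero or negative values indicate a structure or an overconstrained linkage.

M = 0

link 0 = ground. State L|J1|J2 = 1|0|0
+link1  2|0|0
+link2  3|0|0
P(0,1) f=1→J1  3|1|0
P(0,2) f=1→J1  3|2|0
+link3  4|2|0
PS(1,2) f=2→J2  4|2|1
C(3,0) f=2→J2  4|2|2
+link4  5|2|2
P(1,4) f=1→J1  5|3|2
P(0,4) f=1→J1  5|4|2
R(3,4) f=1→J1  5|5|2
M = 3(5−1)−2·5−2 = 12−10−2 = 0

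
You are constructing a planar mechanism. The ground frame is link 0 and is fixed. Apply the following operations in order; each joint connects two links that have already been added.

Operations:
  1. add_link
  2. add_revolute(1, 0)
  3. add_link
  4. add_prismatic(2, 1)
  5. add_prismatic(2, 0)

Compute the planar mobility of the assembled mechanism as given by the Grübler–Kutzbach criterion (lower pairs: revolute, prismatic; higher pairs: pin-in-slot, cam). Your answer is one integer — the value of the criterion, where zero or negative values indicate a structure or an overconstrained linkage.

M = 0

ground; <1,0,0>
#1 <2,0,0>
R:1↔0 J1 <2,1,0>
#2 <3,1,0>
P:2↔1 J1 <3,2,0>
P:2↔0 J1 <3,3,0>
3×2 − 2×3 − 1×0 = 0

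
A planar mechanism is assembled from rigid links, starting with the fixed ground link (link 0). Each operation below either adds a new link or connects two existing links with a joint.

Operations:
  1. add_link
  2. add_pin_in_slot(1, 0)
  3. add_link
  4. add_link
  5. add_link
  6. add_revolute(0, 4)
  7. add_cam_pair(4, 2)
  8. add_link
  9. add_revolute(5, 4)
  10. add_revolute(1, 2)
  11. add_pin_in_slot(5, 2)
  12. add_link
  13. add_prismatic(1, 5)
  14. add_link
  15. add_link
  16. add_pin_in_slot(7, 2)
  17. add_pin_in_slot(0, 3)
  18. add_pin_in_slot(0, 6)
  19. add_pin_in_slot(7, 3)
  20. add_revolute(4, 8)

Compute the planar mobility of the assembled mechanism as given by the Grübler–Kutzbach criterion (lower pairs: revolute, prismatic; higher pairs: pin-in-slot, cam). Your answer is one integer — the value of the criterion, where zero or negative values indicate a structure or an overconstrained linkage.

M = 7

link 0 = ground. State L|J1|J2 = 1|0|0
+link1  2|0|0
PS(1,0) f=2→J2  2|0|1
+link2  3|0|1
+link3  4|0|1
+link4  5|0|1
R(0,4) f=1→J1  5|1|1
C(4,2) f=2→J2  5|1|2
+link5  6|1|2
R(5,4) f=1→J1  6|2|2
R(1,2) f=1→J1  6|3|2
PS(5,2) f=2→J2  6|3|3
+link6  7|3|3
P(1,5) f=1→J1  7|4|3
+link7  8|4|3
+link8  9|4|3
PS(7,2) f=2→J2  9|4|4
PS(0,3) f=2→J2  9|4|5
PS(0,6) f=2→J2  9|4|6
PS(7,3) f=2→J2  9|4|7
R(4,8) f=1→J1  9|5|7
M = 3(9−1)−2·5−7 = 24−10−7 = 7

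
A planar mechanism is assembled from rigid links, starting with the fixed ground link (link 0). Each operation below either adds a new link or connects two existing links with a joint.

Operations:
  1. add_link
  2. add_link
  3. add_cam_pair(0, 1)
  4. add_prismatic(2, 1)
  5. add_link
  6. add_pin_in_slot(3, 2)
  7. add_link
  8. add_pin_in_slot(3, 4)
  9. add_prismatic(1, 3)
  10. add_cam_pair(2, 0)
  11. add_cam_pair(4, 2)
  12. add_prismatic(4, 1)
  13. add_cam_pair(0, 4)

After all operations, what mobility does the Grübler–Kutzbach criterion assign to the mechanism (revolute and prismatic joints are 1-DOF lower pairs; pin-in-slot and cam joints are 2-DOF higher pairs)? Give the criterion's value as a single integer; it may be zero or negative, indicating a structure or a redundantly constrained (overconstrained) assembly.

[1;0;0] (link 0 is ground)
L+ [2;0;0]
L+ [3;0;0]
C(0,1)∈J2 [3;0;1]
P(2,1)∈J1 [3;1;1]
L+ [4;1;1]
PS(3,2)∈J2 [4;1;2]
L+ [5;1;2]
PS(3,4)∈J2 [5;1;3]
P(1,3)∈J1 [5;2;3]
C(2,0)∈J2 [5;2;4]
C(4,2)∈J2 [5;2;5]
P(4,1)∈J1 [5;3;5]
C(0,4)∈J2 [5;3;6]
mobility = 12 − 6 − 6 = 0

M = 0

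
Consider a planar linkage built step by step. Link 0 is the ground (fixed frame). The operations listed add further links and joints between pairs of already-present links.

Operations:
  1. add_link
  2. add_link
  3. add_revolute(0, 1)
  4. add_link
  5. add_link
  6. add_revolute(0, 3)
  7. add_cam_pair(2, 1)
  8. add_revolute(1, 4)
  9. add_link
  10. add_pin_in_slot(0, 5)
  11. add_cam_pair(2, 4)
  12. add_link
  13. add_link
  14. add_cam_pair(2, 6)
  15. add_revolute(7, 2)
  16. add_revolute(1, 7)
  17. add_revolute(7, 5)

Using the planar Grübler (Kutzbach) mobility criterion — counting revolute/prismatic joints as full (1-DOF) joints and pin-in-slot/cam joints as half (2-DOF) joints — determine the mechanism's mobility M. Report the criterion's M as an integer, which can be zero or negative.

[1;0;0] (link 0 is ground)
L+ [2;0;0]
L+ [3;0;0]
R(0,1)∈J1 [3;1;0]
L+ [4;1;0]
L+ [5;1;0]
R(0,3)∈J1 [5;2;0]
C(2,1)∈J2 [5;2;1]
R(1,4)∈J1 [5;3;1]
L+ [6;3;1]
PS(0,5)∈J2 [6;3;2]
C(2,4)∈J2 [6;3;3]
L+ [7;3;3]
L+ [8;3;3]
C(2,6)∈J2 [8;3;4]
R(7,2)∈J1 [8;4;4]
R(1,7)∈J1 [8;5;4]
R(7,5)∈J1 [8;6;4]
mobility = 21 − 12 − 4 = 5

M = 5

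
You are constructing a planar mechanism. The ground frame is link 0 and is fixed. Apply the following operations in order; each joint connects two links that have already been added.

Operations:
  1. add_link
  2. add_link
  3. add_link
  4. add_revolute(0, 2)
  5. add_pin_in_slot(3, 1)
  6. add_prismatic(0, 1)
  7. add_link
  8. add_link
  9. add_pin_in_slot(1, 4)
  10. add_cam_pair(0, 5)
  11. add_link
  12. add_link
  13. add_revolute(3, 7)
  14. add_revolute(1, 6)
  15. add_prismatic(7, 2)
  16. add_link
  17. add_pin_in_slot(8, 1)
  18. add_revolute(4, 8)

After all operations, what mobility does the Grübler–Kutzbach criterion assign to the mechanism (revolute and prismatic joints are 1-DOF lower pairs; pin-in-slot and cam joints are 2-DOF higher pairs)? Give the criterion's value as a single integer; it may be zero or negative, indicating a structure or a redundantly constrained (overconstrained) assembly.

ground; <1,0,0>
#1 <2,0,0>
#2 <3,0,0>
#3 <4,0,0>
R:0↔2 J1 <4,1,0>
PS:3↔1 J2 <4,1,1>
P:0↔1 J1 <4,2,1>
#4 <5,2,1>
#5 <6,2,1>
PS:1↔4 J2 <6,2,2>
C:0↔5 J2 <6,2,3>
#6 <7,2,3>
#7 <8,2,3>
R:3↔7 J1 <8,3,3>
R:1↔6 J1 <8,4,3>
P:7↔2 J1 <8,5,3>
#8 <9,5,3>
PS:8↔1 J2 <9,5,4>
R:4↔8 J1 <9,6,4>
3×8 − 2×6 − 1×4 = 8

M = 8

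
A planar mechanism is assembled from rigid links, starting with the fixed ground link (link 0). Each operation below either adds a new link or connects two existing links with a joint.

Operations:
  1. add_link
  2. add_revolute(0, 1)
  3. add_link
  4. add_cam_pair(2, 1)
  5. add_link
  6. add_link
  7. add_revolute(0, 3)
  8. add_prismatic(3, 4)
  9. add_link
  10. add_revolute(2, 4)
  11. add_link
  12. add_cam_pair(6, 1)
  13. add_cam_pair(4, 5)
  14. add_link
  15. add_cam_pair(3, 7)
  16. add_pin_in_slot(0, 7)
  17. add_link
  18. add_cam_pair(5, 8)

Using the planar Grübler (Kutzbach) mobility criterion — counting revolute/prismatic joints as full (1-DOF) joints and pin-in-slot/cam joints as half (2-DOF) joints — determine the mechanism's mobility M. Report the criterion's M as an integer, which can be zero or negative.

M = 10

[1;0;0] (link 0 is ground)
L+ [2;0;0]
R(0,1)∈J1 [2;1;0]
L+ [3;1;0]
C(2,1)∈J2 [3;1;1]
L+ [4;1;1]
L+ [5;1;1]
R(0,3)∈J1 [5;2;1]
P(3,4)∈J1 [5;3;1]
L+ [6;3;1]
R(2,4)∈J1 [6;4;1]
L+ [7;4;1]
C(6,1)∈J2 [7;4;2]
C(4,5)∈J2 [7;4;3]
L+ [8;4;3]
C(3,7)∈J2 [8;4;4]
PS(0,7)∈J2 [8;4;5]
L+ [9;4;5]
C(5,8)∈J2 [9;4;6]
mobility = 24 − 8 − 6 = 10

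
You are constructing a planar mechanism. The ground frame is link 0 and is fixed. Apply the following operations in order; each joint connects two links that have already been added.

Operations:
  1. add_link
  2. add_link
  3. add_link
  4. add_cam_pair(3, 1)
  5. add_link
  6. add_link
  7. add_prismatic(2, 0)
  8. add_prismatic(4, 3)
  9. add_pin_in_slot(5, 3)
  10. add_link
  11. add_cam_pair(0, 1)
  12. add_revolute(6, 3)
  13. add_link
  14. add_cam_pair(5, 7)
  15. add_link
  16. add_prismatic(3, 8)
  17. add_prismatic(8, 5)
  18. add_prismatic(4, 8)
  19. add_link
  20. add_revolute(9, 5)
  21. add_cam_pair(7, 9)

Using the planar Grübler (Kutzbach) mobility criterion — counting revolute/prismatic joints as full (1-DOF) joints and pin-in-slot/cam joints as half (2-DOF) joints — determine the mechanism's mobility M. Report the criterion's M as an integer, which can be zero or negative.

M = 8

ground; <1,0,0>
#1 <2,0,0>
#2 <3,0,0>
#3 <4,0,0>
C:3↔1 J2 <4,0,1>
#4 <5,0,1>
#5 <6,0,1>
P:2↔0 J1 <6,1,1>
P:4↔3 J1 <6,2,1>
PS:5↔3 J2 <6,2,2>
#6 <7,2,2>
C:0↔1 J2 <7,2,3>
R:6↔3 J1 <7,3,3>
#7 <8,3,3>
C:5↔7 J2 <8,3,4>
#8 <9,3,4>
P:3↔8 J1 <9,4,4>
P:8↔5 J1 <9,5,4>
P:4↔8 J1 <9,6,4>
#9 <10,6,4>
R:9↔5 J1 <10,7,4>
C:7↔9 J2 <10,7,5>
3×9 − 2×7 − 1×5 = 8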